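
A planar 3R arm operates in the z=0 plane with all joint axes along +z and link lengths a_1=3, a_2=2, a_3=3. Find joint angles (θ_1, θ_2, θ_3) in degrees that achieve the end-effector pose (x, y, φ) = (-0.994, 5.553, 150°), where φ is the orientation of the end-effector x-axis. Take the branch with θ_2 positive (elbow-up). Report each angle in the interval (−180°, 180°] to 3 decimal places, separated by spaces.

44.994 60.001 45.005

wrist centre = target − a_3·(cos φ, sin φ) = (1.6041, 4.0530)
cos θ_2 = (18.9999−3²−2²)/(2·3·2) = 0.5000; θ_2 = 60.0007° (elbow-up)
β = atan2(4.0530,1.6041) = 68.4076°; ψ = atan2(1.7321,4.0000) = 23.4135°
θ_1 = β − ψ = 44.9941°
θ_3 = φ − θ_1 − θ_2 = 45.0052° (wrapped to (-180°,180°])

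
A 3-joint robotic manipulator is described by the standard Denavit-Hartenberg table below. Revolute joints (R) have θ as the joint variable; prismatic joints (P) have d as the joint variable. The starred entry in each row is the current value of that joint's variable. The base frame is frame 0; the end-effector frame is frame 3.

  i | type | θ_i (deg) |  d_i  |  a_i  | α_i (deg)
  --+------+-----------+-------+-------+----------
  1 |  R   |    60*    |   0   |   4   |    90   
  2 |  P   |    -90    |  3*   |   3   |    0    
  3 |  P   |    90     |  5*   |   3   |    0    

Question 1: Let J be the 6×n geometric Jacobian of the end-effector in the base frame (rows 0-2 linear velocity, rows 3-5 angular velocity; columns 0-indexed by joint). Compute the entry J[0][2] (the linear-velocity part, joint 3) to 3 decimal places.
0.866

prismatic axis z_2 = (0.8660,-0.5000,0.0000)
J_v[:, 2] = z_2; J_ω[:, 2] = (0,0,0)
entry J[0][2] = 0.8660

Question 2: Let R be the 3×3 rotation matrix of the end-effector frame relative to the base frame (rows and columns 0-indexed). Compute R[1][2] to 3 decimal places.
-0.500

End-effector z-axis (col 2 of R) = (0.8660,-0.5000,0.0000)
R[1][2] = -0.5000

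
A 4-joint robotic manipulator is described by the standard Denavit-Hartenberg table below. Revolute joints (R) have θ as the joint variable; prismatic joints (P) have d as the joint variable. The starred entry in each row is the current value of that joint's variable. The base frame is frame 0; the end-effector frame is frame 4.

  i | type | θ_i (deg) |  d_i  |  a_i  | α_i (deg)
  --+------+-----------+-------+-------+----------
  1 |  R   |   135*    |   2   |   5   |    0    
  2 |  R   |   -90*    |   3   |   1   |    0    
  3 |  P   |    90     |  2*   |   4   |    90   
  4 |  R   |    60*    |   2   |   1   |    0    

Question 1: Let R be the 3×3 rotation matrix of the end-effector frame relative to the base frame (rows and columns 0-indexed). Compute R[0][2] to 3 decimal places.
0.707

End-effector z-axis (col 2 of R) = (0.7071,0.7071,0.0000)
R[0][2] = 0.7071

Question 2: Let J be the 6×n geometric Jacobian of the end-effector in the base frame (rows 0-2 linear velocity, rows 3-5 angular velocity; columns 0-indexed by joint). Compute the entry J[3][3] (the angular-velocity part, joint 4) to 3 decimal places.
axis z_3 = (0.7071,0.7071,0.0000); lever o_n−o_3 = (1.0607,1.7678,0.8660)
cross product → J_v[:, 3] = (0.6124,-0.6124,0.5000)
J_ω[:, 3] = z_3
entry J[3][3] = 0.7071

0.707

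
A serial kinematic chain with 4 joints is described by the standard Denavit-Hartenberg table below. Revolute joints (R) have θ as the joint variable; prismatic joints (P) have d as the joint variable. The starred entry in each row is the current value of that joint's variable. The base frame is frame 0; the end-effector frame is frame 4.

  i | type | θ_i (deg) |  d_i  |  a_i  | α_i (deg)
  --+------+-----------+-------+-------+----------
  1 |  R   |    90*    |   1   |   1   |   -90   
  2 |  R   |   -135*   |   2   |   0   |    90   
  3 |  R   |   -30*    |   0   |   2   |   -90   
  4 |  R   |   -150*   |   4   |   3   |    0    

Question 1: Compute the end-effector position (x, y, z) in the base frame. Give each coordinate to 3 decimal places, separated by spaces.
-5.763 -1.109 0.987

after link 1: o_1 = (0.0000, 1.0000, 1.0000)
after link 2: o_2 = (-2.0000, 1.0000, 1.0000)
after link 3: o_3 = (-1.0000, -0.2247, 2.2247)
after link 4: o_4 = (-5.7631, -1.1086, 0.9873)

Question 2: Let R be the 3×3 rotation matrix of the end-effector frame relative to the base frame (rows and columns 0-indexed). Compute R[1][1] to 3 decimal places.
End-effector y-axis (col 1 of R) = (0.2500,-0.9186,-0.3062)
R[1][1] = -0.9186

-0.919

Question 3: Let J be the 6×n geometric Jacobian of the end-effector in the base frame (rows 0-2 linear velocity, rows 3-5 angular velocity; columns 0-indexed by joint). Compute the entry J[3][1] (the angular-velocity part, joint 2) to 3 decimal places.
-1.000

axis z_1 = (-1.0000,0.0000,0.0000); lever o_n−o_1 = (-5.7631,-2.1086,-0.0127)
cross product → J_v[:, 1] = (0.0000,-0.0127,2.1086)
J_ω[:, 1] = z_1
entry J[3][1] = -1.0000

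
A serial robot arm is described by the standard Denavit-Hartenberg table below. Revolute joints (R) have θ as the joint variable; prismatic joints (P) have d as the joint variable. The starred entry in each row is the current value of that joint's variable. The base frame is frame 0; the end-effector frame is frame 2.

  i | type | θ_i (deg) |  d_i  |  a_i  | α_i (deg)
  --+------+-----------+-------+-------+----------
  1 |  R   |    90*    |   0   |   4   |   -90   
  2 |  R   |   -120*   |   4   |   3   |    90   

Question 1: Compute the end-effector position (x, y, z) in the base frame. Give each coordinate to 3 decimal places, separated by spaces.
-4.000 2.500 2.598

after link 1: o_1 = (0.0000, 4.0000, 0.0000)
after link 2: o_2 = (-4.0000, 2.5000, 2.5981)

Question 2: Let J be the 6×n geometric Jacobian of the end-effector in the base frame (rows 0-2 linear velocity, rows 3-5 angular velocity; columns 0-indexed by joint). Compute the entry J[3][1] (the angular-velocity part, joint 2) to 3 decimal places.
axis z_1 = (-1.0000,0.0000,0.0000); lever o_n−o_1 = (-4.0000,-1.5000,2.5981)
cross product → J_v[:, 1] = (0.0000,2.5981,1.5000)
J_ω[:, 1] = z_1
entry J[3][1] = -1.0000

-1.000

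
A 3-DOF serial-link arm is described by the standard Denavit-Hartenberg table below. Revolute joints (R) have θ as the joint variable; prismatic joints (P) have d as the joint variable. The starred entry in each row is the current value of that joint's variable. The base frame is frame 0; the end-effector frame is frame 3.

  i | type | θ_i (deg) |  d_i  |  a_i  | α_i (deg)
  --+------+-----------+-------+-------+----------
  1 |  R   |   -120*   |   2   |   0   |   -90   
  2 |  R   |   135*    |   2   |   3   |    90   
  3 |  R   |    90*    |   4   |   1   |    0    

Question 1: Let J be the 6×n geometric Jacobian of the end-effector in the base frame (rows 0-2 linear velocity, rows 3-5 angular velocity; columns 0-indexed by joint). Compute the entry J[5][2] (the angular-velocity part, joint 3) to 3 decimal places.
axis z_2 = (-0.3536,-0.6124,-0.7071); lever o_n−o_2 = (-0.5482,-2.9495,-2.8284)
cross product → J_v[:, 2] = (-0.3536,-0.6124,0.7071)
J_ω[:, 2] = z_2
entry J[5][2] = -0.7071

-0.707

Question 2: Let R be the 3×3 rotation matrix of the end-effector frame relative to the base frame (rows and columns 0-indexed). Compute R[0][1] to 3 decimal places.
End-effector y-axis (col 1 of R) = (-0.3536,-0.6124,0.7071)
R[0][1] = -0.3536

-0.354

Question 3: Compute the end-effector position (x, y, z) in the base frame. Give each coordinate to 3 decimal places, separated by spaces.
2.245 -2.112 -2.950

after link 1: o_1 = (0.0000, 0.0000, 2.0000)
after link 2: o_2 = (2.7927, 0.8371, -0.1213)
after link 3: o_3 = (2.2445, -2.1124, -2.9497)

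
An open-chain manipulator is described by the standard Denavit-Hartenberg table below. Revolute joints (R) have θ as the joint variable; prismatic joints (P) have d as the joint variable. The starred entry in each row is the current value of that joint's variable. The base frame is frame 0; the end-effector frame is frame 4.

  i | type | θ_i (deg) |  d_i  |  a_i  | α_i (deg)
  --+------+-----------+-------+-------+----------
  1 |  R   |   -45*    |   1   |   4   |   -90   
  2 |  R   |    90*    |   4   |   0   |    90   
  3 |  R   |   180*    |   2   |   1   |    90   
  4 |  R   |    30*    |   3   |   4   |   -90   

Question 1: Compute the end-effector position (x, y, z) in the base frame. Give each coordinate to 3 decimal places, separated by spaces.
10.607 -0.707 5.464

after link 1: o_1 = (2.8284, -2.8284, 1.0000)
after link 2: o_2 = (5.6569, 0.0000, 1.0000)
after link 3: o_3 = (7.0711, -1.4142, 2.0000)
after link 4: o_4 = (10.6066, -0.7071, 5.4641)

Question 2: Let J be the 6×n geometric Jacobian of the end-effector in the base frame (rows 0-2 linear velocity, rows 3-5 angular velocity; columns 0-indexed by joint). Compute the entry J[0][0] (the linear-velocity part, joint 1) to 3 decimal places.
axis z_0 = ẑ; lever o_n−o_0 = (10.6066,-0.7071,5.4641)
cross product → J_v[:, 0] = (0.7071,10.6066,-0.0000)
J_ω[:, 0] = z_0
entry J[0][0] = 0.7071

0.707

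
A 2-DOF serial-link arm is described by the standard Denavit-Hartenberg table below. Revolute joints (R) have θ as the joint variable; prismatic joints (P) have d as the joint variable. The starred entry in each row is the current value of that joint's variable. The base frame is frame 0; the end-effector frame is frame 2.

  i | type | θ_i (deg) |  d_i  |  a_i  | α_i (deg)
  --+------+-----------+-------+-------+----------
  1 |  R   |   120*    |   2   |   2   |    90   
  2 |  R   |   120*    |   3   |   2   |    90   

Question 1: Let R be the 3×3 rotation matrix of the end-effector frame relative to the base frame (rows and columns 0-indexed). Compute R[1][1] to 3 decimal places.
End-effector y-axis (col 1 of R) = (0.8660,0.5000,0.0000)
R[1][1] = 0.5000

0.500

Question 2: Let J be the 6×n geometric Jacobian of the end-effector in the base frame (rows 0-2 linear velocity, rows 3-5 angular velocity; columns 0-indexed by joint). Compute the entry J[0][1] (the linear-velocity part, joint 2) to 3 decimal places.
axis z_1 = (0.8660,0.5000,0.0000); lever o_n−o_1 = (3.0981,0.6340,1.7321)
cross product → J_v[:, 1] = (0.8660,-1.5000,-1.0000)
J_ω[:, 1] = z_1
entry J[0][1] = 0.8660

0.866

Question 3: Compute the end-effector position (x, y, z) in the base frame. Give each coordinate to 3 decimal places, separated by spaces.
2.098 2.366 3.732

after link 1: o_1 = (-1.0000, 1.7321, 2.0000)
after link 2: o_2 = (2.0981, 2.3660, 3.7321)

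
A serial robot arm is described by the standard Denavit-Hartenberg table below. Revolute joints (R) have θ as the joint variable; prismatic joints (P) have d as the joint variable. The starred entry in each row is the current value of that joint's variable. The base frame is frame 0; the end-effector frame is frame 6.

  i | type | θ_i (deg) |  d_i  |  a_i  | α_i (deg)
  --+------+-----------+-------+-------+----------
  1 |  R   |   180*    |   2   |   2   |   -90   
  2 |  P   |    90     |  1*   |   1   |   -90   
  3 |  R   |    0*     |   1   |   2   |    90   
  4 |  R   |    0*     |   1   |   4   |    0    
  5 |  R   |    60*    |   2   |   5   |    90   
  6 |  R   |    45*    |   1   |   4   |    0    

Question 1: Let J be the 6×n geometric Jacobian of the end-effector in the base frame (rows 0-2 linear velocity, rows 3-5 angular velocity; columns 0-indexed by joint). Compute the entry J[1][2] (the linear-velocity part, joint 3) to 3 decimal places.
10.780

axis z_2 = (1.0000,-0.0000,-0.0000); lever o_n−o_2 = (7.2796,-5.8284,-10.7802)
cross product → J_v[:, 2] = (0.0000,10.7802,-5.8284)
J_ω[:, 2] = z_2
entry J[1][2] = 10.7802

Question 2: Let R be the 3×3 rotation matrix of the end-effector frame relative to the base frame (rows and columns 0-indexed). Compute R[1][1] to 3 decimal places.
End-effector y-axis (col 1 of R) = (-0.6124,-0.7071,0.3536)
R[1][1] = -0.7071

-0.707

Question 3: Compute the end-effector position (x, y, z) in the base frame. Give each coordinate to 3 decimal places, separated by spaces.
5.280 -6.828 -9.780

after link 1: o_1 = (-2.0000, 0.0000, 2.0000)
after link 2: o_2 = (-2.0000, -1.0000, 1.0000)
after link 3: o_3 = (-1.0000, -1.0000, -1.0000)
after link 4: o_4 = (-1.0000, -2.0000, -5.0000)
after link 5: o_5 = (3.3301, -4.0000, -7.5000)
after link 6: o_6 = (5.2796, -6.8284, -9.7802)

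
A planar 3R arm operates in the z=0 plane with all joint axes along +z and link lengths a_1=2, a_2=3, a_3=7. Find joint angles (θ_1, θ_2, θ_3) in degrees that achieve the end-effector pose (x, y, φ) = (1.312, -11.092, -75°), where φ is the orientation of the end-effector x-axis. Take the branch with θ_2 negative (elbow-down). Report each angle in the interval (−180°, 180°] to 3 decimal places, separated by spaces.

-60.007 -59.983 44.990

wrist centre = target − a_3·(cos φ, sin φ) = (-0.4997, -4.3305)
cos θ_2 = (19.0031−2²−3²)/(2·2·3) = 0.5003; θ_2 = -59.9827° (elbow-down)
β = atan2(-4.3305,-0.4997) = -96.5827°; ψ = atan2(-2.5976,3.5008) = -36.5759°
θ_1 = β − ψ = -60.0068°
θ_3 = φ − θ_1 − θ_2 = 44.9896° (wrapped to (-180°,180°])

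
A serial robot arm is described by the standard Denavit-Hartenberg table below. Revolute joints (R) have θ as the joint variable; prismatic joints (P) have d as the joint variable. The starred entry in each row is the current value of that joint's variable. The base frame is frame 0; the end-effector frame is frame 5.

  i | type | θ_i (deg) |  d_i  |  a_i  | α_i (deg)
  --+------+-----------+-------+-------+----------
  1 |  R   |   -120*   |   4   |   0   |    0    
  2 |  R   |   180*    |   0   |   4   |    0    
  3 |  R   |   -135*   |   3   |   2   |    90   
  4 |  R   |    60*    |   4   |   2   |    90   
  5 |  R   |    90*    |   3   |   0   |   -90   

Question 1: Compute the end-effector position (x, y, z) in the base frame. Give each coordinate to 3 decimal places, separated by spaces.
after link 1: o_1 = (0.0000, 0.0000, 4.0000)
after link 2: o_2 = (2.0000, 3.4641, 4.0000)
after link 3: o_3 = (2.5176, 1.5322, 7.0000)
after link 4: o_4 = (-1.0872, -0.4690, 8.7321)
after link 5: o_5 = (-0.4148, -2.9785, 7.2321)

-0.415 -2.979 7.232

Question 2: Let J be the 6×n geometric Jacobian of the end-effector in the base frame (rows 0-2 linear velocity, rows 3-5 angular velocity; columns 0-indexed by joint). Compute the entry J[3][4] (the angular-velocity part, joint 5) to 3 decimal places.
0.224

axis z_4 = (0.2241,-0.8365,-0.5000); lever o_n−o_4 = (0.6724,-2.5095,-1.5000)
cross product → J_v[:, 4] = (-0.0000,-0.0000,0.0000)
J_ω[:, 4] = z_4
entry J[3][4] = 0.2241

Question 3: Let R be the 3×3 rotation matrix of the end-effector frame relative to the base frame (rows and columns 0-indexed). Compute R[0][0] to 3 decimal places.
-0.966

End-effector x-axis (col 0 of R) = (-0.9659,-0.2588,0.0000)
R[0][0] = -0.9659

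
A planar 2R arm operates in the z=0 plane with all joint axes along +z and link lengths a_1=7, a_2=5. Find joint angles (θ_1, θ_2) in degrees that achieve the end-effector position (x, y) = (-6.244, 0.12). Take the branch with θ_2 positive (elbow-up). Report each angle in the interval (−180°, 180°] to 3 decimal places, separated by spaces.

135.001 119.998

cos θ_2 = (39.0019−7²−5²)/(2·7·5) = -0.5000; θ_2 = 119.9982° (elbow-up)
β = atan2(0.1200,-6.2440) = 178.8990°; ψ = atan2(4.3302,4.5001) = 43.8975°
θ_1 = β − ψ = 135.0015°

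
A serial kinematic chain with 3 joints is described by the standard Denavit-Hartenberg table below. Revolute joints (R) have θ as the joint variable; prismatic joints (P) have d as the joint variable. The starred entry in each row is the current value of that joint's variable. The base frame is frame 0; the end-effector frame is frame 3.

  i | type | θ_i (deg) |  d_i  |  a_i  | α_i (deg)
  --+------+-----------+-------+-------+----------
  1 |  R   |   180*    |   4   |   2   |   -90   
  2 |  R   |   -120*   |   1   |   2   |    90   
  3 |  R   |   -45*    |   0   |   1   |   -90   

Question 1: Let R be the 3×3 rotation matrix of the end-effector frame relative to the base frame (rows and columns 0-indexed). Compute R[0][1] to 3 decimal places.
End-effector y-axis (col 1 of R) = (-0.8660,0.0000,0.5000)
R[0][1] = -0.8660

-0.866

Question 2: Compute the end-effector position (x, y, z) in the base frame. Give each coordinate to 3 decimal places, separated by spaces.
-0.646 -0.293 6.344

after link 1: o_1 = (-2.0000, 0.0000, 4.0000)
after link 2: o_2 = (-1.0000, -1.0000, 5.7321)
after link 3: o_3 = (-0.6464, -0.2929, 6.3444)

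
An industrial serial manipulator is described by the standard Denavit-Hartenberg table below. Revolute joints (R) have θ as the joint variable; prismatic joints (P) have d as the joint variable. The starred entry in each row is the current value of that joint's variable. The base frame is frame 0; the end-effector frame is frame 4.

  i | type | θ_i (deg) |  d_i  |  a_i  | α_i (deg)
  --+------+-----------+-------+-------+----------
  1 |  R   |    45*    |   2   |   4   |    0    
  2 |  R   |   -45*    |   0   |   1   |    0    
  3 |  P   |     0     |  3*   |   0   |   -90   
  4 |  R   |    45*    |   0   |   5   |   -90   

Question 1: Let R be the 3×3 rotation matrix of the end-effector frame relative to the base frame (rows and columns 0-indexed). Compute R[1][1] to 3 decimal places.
-1.000

End-effector y-axis (col 1 of R) = (-0.0000,-1.0000,-0.0000)
R[1][1] = -1.0000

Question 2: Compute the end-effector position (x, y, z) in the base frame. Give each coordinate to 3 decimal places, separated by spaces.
7.364 2.828 1.464

after link 1: o_1 = (2.8284, 2.8284, 2.0000)
after link 2: o_2 = (3.8284, 2.8284, 2.0000)
after link 3: o_3 = (3.8284, 2.8284, 5.0000)
after link 4: o_4 = (7.3640, 2.8284, 1.4645)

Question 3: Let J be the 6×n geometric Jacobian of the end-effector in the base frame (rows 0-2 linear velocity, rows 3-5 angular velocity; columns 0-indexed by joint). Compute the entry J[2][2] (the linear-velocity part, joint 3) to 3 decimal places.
1.000

prismatic axis z_2 = (0.0000,0.0000,1.0000)
J_v[:, 2] = z_2; J_ω[:, 2] = (0,0,0)
entry J[2][2] = 1.0000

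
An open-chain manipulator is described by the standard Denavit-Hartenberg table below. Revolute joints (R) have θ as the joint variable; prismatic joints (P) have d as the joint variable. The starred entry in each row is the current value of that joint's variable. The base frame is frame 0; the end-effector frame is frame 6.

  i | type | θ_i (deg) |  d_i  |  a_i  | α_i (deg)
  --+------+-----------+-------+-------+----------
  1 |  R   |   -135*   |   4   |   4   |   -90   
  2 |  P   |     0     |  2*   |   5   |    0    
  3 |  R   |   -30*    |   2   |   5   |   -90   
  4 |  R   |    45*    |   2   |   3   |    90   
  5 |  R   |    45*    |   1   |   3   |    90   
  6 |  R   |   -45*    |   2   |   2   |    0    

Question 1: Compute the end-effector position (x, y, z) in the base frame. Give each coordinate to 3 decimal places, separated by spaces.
-14.967 -12.674 5.807

after link 1: o_1 = (-2.8284, -2.8284, 4.0000)
after link 2: o_2 = (-4.9497, -7.7782, 4.0000)
after link 3: o_3 = (-6.5974, -12.2543, 6.5000)
after link 4: o_4 = (-10.1035, -12.7604, 5.8286)
after link 5: o_5 = (-12.7658, -14.3013, 5.0950)
after link 6: o_6 = (-14.9666, -12.6737, 5.8073)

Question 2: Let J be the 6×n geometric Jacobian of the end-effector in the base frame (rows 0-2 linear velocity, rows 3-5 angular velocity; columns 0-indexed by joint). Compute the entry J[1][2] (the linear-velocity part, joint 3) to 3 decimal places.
-1.278

axis z_2 = (0.7071,-0.7071,0.0000); lever o_n−o_2 = (-10.0168,-4.8955,1.8073)
cross product → J_v[:, 2] = (-1.2780,-1.2780,-10.5446)
J_ω[:, 2] = z_2
entry J[1][2] = -1.2780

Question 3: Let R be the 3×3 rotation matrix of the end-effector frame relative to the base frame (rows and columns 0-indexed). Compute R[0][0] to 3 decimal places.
End-effector x-axis (col 0 of R) = (-0.6907,0.5165,-0.5062)
R[0][0] = -0.6907

-0.691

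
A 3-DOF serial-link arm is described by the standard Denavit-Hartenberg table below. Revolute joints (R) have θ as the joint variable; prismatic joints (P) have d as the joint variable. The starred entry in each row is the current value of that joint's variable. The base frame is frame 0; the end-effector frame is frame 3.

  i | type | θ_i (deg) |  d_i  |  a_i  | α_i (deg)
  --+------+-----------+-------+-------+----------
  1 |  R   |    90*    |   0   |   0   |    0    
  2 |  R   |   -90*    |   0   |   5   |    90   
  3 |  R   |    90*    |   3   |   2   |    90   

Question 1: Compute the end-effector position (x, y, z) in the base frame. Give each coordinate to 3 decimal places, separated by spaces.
after link 1: o_1 = (0.0000, 0.0000, 0.0000)
after link 2: o_2 = (5.0000, 0.0000, 0.0000)
after link 3: o_3 = (5.0000, -3.0000, 2.0000)

5.000 -3.000 2.000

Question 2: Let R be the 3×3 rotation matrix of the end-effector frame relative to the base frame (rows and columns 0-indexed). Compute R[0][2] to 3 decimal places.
End-effector z-axis (col 2 of R) = (1.0000,-0.0000,-0.0000)
R[0][2] = 1.0000

1.000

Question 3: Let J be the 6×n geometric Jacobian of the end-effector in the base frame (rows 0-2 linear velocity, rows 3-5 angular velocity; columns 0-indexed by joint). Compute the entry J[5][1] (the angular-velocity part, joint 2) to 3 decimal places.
1.000

axis z_1 = (0.0000,0.0000,1.0000); lever o_n−o_1 = (5.0000,-3.0000,2.0000)
cross product → J_v[:, 1] = (3.0000,5.0000,-0.0000)
J_ω[:, 1] = z_1
entry J[5][1] = 1.0000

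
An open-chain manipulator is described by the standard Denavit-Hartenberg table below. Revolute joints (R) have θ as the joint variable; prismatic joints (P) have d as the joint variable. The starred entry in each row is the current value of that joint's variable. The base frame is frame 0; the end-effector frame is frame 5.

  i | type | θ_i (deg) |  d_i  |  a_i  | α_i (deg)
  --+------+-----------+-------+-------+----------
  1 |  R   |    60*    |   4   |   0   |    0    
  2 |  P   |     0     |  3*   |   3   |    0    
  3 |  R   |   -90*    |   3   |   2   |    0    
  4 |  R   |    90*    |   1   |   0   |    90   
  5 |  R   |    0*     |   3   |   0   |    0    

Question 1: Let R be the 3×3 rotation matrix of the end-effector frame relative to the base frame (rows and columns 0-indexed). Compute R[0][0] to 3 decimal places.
0.500

End-effector x-axis (col 0 of R) = (0.5000,0.8660,0.0000)
R[0][0] = 0.5000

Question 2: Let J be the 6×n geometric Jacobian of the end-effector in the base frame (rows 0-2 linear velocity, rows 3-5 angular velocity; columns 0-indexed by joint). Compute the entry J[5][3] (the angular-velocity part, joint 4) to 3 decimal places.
axis z_3 = (0.0000,0.0000,1.0000); lever o_n−o_3 = (2.5981,-1.5000,1.0000)
cross product → J_v[:, 3] = (1.5000,2.5981,-0.0000)
J_ω[:, 3] = z_3
entry J[5][3] = 1.0000

1.000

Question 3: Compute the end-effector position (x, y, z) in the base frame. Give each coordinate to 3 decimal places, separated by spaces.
after link 1: o_1 = (0.0000, 0.0000, 4.0000)
after link 2: o_2 = (1.5000, 2.5981, 7.0000)
after link 3: o_3 = (3.2321, 1.5981, 10.0000)
after link 4: o_4 = (3.2321, 1.5981, 11.0000)
after link 5: o_5 = (5.8301, 0.0981, 11.0000)

5.830 0.098 11.000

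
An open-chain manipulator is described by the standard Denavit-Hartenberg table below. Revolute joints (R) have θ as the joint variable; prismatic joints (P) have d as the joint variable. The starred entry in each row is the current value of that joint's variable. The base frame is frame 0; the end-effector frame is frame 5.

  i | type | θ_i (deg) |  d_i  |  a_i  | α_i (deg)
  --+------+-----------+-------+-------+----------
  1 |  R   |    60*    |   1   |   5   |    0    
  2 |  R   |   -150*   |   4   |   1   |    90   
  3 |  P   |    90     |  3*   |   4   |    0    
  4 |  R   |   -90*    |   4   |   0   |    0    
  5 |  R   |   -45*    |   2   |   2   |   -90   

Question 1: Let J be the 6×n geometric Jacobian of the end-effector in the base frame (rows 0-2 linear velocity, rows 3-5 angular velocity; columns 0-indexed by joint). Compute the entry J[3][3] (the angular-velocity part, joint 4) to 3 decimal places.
-1.000

axis z_3 = (-1.0000,0.0000,0.0000); lever o_n−o_3 = (-6.0000,-1.4142,-1.4142)
cross product → J_v[:, 3] = (-0.0000,-1.4142,1.4142)
J_ω[:, 3] = z_3
entry J[3][3] = -1.0000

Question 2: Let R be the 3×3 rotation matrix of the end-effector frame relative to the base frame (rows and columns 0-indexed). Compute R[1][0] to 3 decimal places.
-0.707

End-effector x-axis (col 0 of R) = (-0.0000,-0.7071,-0.7071)
R[1][0] = -0.7071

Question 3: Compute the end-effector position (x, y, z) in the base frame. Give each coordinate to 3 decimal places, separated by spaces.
after link 1: o_1 = (2.5000, 4.3301, 1.0000)
after link 2: o_2 = (2.5000, 3.3301, 5.0000)
after link 3: o_3 = (-0.5000, 3.3301, 9.0000)
after link 4: o_4 = (-4.5000, 3.3301, 9.0000)
after link 5: o_5 = (-6.5000, 1.9159, 7.5858)

-6.500 1.916 7.586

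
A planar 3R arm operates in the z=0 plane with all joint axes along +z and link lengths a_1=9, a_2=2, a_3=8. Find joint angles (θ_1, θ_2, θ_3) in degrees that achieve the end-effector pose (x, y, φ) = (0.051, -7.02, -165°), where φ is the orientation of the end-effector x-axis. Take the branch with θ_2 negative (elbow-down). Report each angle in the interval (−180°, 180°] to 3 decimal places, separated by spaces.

-19.940 -89.999 -55.061

wrist centre = target − a_3·(cos φ, sin φ) = (7.7784, -4.9494)
cos θ_2 = (85.0006−9²−2²)/(2·9·2) = 0.0000; θ_2 = -89.9990° (elbow-down)
β = atan2(-4.9494,7.7784) = -32.4688°; ψ = atan2(-2.0000,9.0000) = -12.5288°
θ_1 = β − ψ = -19.9401°
θ_3 = φ − θ_1 − θ_2 = -55.0609° (wrapped to (-180°,180°])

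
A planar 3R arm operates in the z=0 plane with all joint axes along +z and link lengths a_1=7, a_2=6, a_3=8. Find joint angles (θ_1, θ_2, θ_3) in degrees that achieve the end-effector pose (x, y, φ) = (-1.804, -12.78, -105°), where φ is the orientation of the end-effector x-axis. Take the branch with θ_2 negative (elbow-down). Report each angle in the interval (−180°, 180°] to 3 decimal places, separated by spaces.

wrist centre = target − a_3·(cos φ, sin φ) = (0.2666, -5.0526)
cos θ_2 = (25.5998−7²−6²)/(2·7·6) = -0.7071; θ_2 = -135.0032° (elbow-down)
β = atan2(-5.0526,0.2666) = -86.9801°; ψ = atan2(-4.2424,2.7571) = -56.9803°
θ_1 = β − ψ = -29.9998°
θ_3 = φ − θ_1 − θ_2 = 60.0030° (wrapped to (-180°,180°])

-30.000 -135.003 60.003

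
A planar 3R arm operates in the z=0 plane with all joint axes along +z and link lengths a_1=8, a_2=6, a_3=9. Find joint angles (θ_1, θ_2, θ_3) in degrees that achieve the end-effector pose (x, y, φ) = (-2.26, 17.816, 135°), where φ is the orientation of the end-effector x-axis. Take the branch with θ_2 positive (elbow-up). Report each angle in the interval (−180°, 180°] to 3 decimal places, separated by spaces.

wrist centre = target − a_3·(cos φ, sin φ) = (4.1040, 11.4520)
cos θ_2 = (147.9917−8²−6²)/(2·8·6) = 0.4999; θ_2 = 60.0057° (elbow-up)
β = atan2(11.4520,4.1040) = 70.2843°; ψ = atan2(5.1965,10.9995) = 25.2873°
θ_1 = β − ψ = 44.9970°
θ_3 = φ − θ_1 − θ_2 = 29.9973° (wrapped to (-180°,180°])

44.997 60.006 29.997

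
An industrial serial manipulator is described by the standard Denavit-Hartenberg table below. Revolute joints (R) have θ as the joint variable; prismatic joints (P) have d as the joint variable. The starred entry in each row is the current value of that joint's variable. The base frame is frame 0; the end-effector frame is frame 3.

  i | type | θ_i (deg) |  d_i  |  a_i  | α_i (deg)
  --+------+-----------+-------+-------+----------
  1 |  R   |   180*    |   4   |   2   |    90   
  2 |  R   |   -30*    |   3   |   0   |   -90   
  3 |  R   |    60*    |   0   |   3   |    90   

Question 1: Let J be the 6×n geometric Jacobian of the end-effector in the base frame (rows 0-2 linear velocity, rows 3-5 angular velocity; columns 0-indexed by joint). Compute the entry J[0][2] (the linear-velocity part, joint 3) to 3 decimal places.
2.250

axis z_2 = (-0.5000,0.0000,0.8660); lever o_n−o_2 = (-1.2990,-2.5981,-0.7500)
cross product → J_v[:, 2] = (2.2500,-1.5000,1.2990)
J_ω[:, 2] = z_2
entry J[0][2] = 2.2500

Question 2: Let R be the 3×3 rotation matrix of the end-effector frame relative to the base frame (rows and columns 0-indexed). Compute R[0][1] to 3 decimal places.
-0.500

End-effector y-axis (col 1 of R) = (-0.5000,0.0000,0.8660)
R[0][1] = -0.5000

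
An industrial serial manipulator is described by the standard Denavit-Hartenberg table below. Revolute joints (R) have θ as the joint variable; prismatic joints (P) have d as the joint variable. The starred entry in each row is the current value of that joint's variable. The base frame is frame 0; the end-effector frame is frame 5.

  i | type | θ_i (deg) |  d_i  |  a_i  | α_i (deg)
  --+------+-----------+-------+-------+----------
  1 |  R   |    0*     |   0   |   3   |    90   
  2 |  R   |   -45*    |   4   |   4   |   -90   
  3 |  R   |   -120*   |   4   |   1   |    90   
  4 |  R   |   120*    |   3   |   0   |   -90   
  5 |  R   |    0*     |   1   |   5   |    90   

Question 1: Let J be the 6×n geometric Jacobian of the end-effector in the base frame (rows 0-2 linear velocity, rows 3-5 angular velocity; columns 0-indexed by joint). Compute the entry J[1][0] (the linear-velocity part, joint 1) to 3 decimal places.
10.365

axis z_0 = ẑ; lever o_n−o_0 = (10.3646,-0.4510,3.7089)
cross product → J_v[:, 0] = (0.4510,10.3646,-0.0000)
J_ω[:, 0] = z_0
entry J[1][0] = 10.3646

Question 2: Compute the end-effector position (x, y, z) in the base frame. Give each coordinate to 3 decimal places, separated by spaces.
10.365 -0.451 3.709

after link 1: o_1 = (3.0000, 0.0000, 0.0000)
after link 2: o_2 = (5.8284, -4.0000, -2.8284)
after link 3: o_3 = (8.3033, -4.8660, 0.3536)
after link 4: o_4 = (6.4662, -3.3660, 2.1907)
after link 5: o_5 = (10.3646, -0.4510, 3.7089)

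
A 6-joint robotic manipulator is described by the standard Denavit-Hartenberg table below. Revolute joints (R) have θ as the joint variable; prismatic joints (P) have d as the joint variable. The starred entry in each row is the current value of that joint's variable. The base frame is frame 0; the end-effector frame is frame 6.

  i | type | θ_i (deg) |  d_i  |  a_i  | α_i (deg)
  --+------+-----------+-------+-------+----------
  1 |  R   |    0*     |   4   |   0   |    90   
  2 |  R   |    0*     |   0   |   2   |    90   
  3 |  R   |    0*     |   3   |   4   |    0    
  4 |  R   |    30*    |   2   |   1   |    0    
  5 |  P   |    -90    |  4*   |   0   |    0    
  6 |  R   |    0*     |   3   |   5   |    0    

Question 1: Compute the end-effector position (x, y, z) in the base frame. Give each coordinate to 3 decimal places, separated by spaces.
9.366 3.830 -8.000

after link 1: o_1 = (0.0000, 0.0000, 4.0000)
after link 2: o_2 = (2.0000, 0.0000, 4.0000)
after link 3: o_3 = (6.0000, -0.0000, 1.0000)
after link 4: o_4 = (6.8660, -0.5000, -1.0000)
after link 5: o_5 = (6.8660, -0.5000, -5.0000)
after link 6: o_6 = (9.3660, 3.8301, -8.0000)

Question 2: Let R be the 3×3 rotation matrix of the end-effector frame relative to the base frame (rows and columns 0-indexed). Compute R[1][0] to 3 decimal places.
End-effector x-axis (col 0 of R) = (0.5000,0.8660,-0.0000)
R[1][0] = 0.8660

0.866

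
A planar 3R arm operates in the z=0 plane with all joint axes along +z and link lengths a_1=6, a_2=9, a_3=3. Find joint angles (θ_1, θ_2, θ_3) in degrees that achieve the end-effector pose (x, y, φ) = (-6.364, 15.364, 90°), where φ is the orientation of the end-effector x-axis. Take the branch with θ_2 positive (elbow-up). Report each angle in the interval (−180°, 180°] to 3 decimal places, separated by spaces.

90.001 44.999 -45.000

wrist centre = target − a_3·(cos φ, sin φ) = (-6.3640, 12.3640)
cos θ_2 = (193.3690−6²−9²)/(2·6·9) = 0.7071; θ_2 = 44.9989° (elbow-up)
β = atan2(12.3640,-6.3640) = 117.2358°; ψ = atan2(6.3638,12.3641) = 27.2350°
θ_1 = β − ψ = 90.0007°
θ_3 = φ − θ_1 − θ_2 = -44.9996° (wrapped to (-180°,180°])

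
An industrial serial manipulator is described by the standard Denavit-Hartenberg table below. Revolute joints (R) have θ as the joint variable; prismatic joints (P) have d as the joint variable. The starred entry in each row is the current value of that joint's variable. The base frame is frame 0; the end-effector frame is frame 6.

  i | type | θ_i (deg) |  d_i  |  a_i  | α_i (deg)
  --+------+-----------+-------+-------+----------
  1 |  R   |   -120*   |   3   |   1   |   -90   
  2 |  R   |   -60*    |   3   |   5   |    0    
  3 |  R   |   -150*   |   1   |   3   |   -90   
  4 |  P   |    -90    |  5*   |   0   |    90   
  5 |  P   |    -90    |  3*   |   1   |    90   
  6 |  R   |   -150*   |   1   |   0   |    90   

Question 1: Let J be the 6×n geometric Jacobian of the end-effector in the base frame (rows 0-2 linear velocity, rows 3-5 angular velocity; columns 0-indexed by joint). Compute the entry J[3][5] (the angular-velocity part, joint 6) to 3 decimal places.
-0.866

axis z_5 = (-0.8660,0.5000,0.0000); lever o_n−o_5 = (-0.8660,0.5000,0.0000)
cross product → J_v[:, 5] = (0.0000,0.0000,0.0000)
J_ω[:, 5] = z_5
entry J[3][5] = -0.8660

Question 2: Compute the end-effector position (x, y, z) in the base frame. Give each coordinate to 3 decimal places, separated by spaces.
1.848 -2.799 10.794

after link 1: o_1 = (-0.5000, -0.8660, 3.0000)
after link 2: o_2 = (0.8481, -4.5311, 7.3301)
after link 3: o_3 = (3.0131, -2.7811, 5.8301)
after link 4: o_4 = (4.2631, -0.6160, 10.1603)
after link 5: o_5 = (2.7141, -3.2990, 10.7942)
after link 6: o_6 = (1.8481, -2.7990, 10.7942)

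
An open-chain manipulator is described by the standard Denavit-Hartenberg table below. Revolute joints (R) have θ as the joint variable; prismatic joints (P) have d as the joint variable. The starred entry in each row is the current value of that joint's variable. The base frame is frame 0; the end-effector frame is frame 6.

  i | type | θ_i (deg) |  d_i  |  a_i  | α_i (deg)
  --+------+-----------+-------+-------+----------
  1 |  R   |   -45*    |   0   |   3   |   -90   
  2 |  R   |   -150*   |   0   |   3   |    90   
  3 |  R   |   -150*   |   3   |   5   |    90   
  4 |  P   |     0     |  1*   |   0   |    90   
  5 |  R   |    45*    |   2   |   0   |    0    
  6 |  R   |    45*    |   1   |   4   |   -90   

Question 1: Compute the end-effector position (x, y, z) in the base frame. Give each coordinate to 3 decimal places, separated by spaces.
5.761 -3.173 -1.915

after link 1: o_1 = (2.1213, -2.1213, 0.0000)
after link 2: o_2 = (0.2842, -0.2842, 1.5000)
after link 3: o_3 = (0.1074, -3.6430, -3.2631)
after link 4: o_4 = (1.0260, -3.3368, -3.5131)
after link 5: o_5 = (1.7331, -4.0439, -1.7811)
after link 6: o_6 = (5.7609, -3.1727, -1.9151)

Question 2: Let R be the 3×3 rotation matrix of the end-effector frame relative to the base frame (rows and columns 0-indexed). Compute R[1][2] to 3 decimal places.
0.884

End-effector z-axis (col 2 of R) = (-0.1768,0.8839,0.4330)
R[1][2] = 0.8839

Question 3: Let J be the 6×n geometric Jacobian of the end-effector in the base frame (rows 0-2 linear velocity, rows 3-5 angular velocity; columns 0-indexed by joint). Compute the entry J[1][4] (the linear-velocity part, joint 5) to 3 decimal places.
3.536

axis z_4 = (0.3536,-0.3536,0.8660); lever o_n−o_4 = (4.7349,0.1641,1.5981)
cross product → J_v[:, 4] = (-0.7071,3.5355,1.7321)
J_ω[:, 4] = z_4
entry J[1][4] = 3.5355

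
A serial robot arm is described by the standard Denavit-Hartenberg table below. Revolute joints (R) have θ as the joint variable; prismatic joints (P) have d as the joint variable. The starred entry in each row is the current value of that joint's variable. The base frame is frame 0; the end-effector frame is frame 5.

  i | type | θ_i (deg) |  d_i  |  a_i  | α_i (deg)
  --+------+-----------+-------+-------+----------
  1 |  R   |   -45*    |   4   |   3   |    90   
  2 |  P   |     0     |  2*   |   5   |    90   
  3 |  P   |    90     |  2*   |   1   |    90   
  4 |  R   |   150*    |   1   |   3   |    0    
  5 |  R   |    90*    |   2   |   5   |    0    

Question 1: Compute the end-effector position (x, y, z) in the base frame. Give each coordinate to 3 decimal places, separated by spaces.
9.262 -6.295 4.830

after link 1: o_1 = (2.1213, -2.1213, 4.0000)
after link 2: o_2 = (4.2426, -7.0711, 4.0000)
after link 3: o_3 = (3.5355, -7.7782, 2.0000)
after link 4: o_4 = (6.0798, -6.6482, 0.5000)
after link 5: o_5 = (9.2617, -6.2946, 4.8301)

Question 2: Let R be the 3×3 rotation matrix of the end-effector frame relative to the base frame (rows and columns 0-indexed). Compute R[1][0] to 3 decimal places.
0.354

End-effector x-axis (col 0 of R) = (0.3536,0.3536,0.8660)
R[1][0] = 0.3536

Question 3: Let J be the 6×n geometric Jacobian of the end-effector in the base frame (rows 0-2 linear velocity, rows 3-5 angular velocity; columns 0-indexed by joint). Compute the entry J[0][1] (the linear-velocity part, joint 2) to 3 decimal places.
-0.707

prismatic axis z_1 = (-0.7071,-0.7071,0.0000)
J_v[:, 1] = z_1; J_ω[:, 1] = (0,0,0)
entry J[0][1] = -0.7071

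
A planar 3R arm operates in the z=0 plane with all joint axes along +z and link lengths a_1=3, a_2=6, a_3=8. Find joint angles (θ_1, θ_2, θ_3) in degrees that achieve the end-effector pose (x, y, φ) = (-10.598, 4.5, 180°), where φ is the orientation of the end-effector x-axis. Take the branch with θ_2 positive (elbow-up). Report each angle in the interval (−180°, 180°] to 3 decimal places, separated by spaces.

wrist centre = target − a_3·(cos φ, sin φ) = (-2.5980, 4.5000)
cos θ_2 = (26.9996−3²−6²)/(2·3·6) = -0.5000; θ_2 = 120.0007° (elbow-up)
β = atan2(4.5000,-2.5980) = 119.9993°; ψ = atan2(5.1961,-0.0001) = 90.0007°
θ_1 = β − ψ = 29.9985°
θ_3 = φ − θ_1 − θ_2 = 30.0007° (wrapped to (-180°,180°])

29.999 120.001 30.001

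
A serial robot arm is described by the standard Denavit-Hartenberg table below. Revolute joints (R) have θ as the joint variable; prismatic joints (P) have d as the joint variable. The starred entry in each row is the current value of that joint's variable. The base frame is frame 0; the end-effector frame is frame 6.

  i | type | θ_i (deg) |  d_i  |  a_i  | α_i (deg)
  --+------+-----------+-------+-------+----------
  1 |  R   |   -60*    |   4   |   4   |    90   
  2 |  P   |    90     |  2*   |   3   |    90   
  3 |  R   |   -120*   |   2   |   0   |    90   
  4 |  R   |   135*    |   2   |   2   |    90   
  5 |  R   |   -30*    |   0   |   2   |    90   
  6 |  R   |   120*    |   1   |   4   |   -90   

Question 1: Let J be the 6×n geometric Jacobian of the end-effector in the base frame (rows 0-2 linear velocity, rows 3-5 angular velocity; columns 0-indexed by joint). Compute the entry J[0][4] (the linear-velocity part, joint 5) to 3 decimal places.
axis z_4 = (0.8839,-0.3062,-0.3536); lever o_n−o_4 = (3.5253,-0.3849,-0.6515)
cross product → J_v[:, 4] = (0.0634,-0.6705,0.7392)
J_ω[:, 4] = z_4
entry J[0][4] = 0.0634

0.063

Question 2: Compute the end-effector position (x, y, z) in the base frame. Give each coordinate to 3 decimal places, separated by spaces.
after link 1: o_1 = (2.0000, -3.4641, 4.0000)
after link 2: o_2 = (0.2679, -4.4641, 7.0000)
after link 3: o_3 = (1.2679, -6.1962, 7.0000)
after link 4: o_4 = (0.0484, -8.5333, 5.9751)
after link 5: o_5 = (0.1752, -9.8743, 7.4535)
after link 6: o_6 = (3.5736, -8.9181, 5.3235)

3.574 -8.918 5.324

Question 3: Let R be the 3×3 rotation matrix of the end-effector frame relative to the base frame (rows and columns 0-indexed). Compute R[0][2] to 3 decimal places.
End-effector z-axis (col 2 of R) = (-0.4969,0.7338,-0.4634)
R[0][2] = -0.4969

-0.497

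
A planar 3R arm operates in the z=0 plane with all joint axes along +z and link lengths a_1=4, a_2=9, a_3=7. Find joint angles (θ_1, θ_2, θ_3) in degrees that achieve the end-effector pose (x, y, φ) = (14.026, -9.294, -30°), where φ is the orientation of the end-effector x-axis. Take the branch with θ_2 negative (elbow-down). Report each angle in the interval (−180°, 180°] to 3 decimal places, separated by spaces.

30.005 -90.006 30.001

wrist centre = target − a_3·(cos φ, sin φ) = (7.9638, -5.7940)
cos θ_2 = (96.9929−4²−9²)/(2·4·9) = -0.0001; θ_2 = -90.0057° (elbow-down)
β = atan2(-5.7940,7.9638) = -36.0374°; ψ = atan2(-9.0000,3.9991) = -66.0422°
θ_1 = β − ψ = 30.0048°
θ_3 = φ − θ_1 − θ_2 = 30.0008° (wrapped to (-180°,180°])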